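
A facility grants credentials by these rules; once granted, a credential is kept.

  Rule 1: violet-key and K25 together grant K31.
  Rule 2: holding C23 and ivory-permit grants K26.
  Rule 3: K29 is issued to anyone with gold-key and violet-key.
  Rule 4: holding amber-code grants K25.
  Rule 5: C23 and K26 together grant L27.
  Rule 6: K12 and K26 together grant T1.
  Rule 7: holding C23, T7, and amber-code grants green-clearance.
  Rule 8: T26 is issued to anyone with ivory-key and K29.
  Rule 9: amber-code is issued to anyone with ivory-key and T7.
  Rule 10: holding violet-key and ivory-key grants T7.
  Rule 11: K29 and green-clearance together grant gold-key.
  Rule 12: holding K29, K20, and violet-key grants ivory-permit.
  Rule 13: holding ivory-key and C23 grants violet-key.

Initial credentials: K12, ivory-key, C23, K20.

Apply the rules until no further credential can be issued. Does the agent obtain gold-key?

No

gold-key would need K29 and green-clearance (Rule 11), but K29 is never granted.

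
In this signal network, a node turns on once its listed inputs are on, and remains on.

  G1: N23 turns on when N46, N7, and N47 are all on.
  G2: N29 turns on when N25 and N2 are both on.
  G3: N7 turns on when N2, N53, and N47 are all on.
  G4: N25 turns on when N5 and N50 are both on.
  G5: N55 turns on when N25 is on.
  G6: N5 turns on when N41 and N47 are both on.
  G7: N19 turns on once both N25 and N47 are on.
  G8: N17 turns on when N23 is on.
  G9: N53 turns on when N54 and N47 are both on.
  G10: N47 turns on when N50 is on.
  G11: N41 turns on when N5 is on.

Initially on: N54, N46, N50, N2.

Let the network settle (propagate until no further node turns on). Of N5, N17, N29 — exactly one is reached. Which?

N50 is on, so N47 turns on (G10).
N54 and N47 are on, so N53 turns on (G9).
N2, N53, and N47 are on, so N7 turns on (G3).
G1: N46, N7, and N47 on → N23 on.
N23 is on, so N17 turns on (G8).
N5 would need N41 and N47 (G6), but N41 never turns on. N29 would need N25 and N2 (G2), but N25 never turns on.

N17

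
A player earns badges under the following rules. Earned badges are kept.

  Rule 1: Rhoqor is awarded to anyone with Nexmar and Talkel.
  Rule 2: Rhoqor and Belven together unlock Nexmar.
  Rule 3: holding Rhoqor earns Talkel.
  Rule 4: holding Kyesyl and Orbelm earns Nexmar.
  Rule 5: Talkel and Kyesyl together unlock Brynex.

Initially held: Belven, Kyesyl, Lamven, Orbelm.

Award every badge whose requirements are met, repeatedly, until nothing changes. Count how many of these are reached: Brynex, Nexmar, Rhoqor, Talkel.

1

With Kyesyl and Orbelm, Nexmar is earned (Rule 4).
Brynex would need Talkel and Kyesyl (Rule 5), but Talkel is never earned.
Nexmar: reached.
Rhoqor would need Nexmar and Talkel (Rule 1), but Talkel is never earned.
Talkel would need Rhoqor (Rule 3), but Rhoqor is never earned.
Reached: Nexmar — 1 of the 4.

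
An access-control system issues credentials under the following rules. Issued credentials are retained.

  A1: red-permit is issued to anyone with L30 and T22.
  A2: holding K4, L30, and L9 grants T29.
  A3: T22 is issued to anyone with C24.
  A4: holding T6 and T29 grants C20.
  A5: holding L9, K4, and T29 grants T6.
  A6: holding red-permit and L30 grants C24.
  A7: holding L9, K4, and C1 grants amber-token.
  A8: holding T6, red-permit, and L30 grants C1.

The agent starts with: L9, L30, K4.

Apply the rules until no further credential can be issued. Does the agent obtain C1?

No

C1 would need T6, red-permit, and L30 (A8), but red-permit is never granted.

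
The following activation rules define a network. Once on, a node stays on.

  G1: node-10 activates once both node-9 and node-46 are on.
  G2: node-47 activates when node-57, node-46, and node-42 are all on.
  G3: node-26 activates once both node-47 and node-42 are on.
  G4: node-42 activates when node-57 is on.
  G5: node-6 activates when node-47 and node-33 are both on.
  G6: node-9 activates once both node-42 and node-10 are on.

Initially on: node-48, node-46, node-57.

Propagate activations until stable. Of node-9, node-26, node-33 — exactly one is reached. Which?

node-26

G4: node-57 on → node-42 on.
G2: node-57, node-46, and node-42 on → node-47 on.
node-47 and node-42 are on, so node-26 activates (G3).
node-9 would need node-42 and node-10 (G6), but node-10 never turns on. No rule produces node-33, and it is not given.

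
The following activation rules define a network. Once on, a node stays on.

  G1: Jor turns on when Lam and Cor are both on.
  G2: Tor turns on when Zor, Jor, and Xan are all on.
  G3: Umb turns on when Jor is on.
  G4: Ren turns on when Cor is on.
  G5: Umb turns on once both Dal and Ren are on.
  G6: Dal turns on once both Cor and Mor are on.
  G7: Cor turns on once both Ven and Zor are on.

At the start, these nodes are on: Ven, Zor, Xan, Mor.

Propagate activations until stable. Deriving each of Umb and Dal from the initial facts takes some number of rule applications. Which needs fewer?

Dal: G7: Ven and Zor on → Cor on. G6: Cor and Mor on → Dal on. [2 rule applications]
Umb: Ven and Zor are on, so Cor turns on (G7). Cor and Mor are on, so Dal turns on (G6). Cor is on, so Ren turns on (G4). G5: Dal and Ren on → Umb on. [4 rule applications]
Dal needs fewer.

Dal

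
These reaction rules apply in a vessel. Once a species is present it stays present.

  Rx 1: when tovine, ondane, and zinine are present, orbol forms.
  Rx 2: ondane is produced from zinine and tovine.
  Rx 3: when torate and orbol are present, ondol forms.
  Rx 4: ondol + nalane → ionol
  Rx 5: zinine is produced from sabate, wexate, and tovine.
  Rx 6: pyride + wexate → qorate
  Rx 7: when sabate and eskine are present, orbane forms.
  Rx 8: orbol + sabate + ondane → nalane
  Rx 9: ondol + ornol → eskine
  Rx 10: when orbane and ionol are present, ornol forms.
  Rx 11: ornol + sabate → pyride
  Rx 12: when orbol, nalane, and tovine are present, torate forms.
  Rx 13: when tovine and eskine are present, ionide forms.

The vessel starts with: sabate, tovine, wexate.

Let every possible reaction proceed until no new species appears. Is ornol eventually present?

ornol would need orbane and ionol (Rx 10), but orbane never forms.

No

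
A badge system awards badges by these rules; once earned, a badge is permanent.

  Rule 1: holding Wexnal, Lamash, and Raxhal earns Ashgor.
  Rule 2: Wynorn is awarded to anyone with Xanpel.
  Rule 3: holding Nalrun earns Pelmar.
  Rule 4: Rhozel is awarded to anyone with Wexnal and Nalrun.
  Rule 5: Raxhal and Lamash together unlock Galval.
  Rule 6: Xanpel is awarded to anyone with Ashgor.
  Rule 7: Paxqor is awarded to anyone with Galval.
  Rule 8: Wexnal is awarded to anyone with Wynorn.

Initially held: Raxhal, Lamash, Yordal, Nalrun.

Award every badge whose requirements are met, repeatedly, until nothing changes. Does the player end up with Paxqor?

Yes

With Raxhal and Lamash, Galval is earned (Rule 5).
With Galval, Paxqor is earned (Rule 7).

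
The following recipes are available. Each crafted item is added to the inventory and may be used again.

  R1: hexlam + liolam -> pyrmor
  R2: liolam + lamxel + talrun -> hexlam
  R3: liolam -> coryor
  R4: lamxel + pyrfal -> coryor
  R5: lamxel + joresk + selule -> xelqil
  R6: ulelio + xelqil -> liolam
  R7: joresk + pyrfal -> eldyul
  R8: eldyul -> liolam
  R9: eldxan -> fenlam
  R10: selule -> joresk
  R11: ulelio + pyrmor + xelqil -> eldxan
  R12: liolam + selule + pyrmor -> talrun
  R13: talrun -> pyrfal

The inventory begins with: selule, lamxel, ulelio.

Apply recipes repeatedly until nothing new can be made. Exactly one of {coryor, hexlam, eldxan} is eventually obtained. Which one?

Using R10, selule makes joresk.
Using R5, lamxel, joresk, and selule make xelqil.
Using R6, ulelio and xelqil make liolam.
Using R3, liolam makes coryor.
eldxan would need ulelio, pyrmor, and xelqil (R11), but pyrmor is never obtained. hexlam would need liolam, lamxel, and talrun (R2), but talrun is never obtained.

coryor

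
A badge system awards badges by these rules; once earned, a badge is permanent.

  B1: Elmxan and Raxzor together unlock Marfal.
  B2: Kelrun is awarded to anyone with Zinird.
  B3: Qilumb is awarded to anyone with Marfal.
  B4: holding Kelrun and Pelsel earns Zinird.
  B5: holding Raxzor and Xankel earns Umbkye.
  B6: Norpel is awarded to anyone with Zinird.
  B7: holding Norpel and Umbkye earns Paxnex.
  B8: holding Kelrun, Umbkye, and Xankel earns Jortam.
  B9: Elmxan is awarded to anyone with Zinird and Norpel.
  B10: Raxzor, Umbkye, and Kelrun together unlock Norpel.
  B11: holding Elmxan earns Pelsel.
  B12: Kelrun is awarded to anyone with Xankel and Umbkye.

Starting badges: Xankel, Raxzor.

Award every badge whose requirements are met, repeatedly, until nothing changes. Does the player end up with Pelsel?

No

Pelsel would need Elmxan (B11), but Elmxan is never earned.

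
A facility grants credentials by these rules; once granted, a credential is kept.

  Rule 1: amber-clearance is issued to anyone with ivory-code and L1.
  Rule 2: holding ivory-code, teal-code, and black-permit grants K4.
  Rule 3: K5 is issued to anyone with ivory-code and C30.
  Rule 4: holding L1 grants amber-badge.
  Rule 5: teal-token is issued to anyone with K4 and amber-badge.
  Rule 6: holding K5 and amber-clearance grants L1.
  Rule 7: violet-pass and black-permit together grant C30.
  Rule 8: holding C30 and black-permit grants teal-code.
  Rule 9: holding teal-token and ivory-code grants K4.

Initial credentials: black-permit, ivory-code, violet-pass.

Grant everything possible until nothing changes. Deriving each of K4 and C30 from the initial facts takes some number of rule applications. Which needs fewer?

C30

C30: Holding violet-pass and black-permit grants C30 (Rule 7). [1 rule application]
K4: Holding violet-pass and black-permit grants C30 (Rule 7). Holding C30 and black-permit grants teal-code (Rule 8). Holding ivory-code, teal-code, and black-permit grants K4 (Rule 2). [3 rule applications]
C30 needs fewer.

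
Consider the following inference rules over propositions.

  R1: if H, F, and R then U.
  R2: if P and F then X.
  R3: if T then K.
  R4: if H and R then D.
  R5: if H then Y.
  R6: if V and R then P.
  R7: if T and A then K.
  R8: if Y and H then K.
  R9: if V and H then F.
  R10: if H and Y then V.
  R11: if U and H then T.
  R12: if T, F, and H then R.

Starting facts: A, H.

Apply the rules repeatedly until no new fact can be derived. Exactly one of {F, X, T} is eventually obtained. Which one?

F

From H, R5 gives Y.
H and Y hold, so V follows (R10).
V and H hold, so F follows (R9).
X would need P and F (R2), but P is never established. T would need U and H (R11), but U is never established.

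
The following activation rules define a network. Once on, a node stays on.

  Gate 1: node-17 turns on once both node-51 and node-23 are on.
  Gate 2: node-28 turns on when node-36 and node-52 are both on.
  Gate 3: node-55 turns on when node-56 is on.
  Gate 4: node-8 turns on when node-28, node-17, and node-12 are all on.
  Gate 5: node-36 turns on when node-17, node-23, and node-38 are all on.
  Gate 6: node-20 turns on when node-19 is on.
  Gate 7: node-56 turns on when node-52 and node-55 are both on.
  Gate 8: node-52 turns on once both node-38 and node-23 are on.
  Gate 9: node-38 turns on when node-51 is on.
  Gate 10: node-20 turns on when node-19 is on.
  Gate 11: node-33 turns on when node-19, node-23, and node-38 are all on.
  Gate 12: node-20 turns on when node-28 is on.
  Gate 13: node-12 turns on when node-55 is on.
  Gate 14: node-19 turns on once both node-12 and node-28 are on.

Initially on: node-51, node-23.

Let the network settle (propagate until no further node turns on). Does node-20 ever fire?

Gate 1: node-51 and node-23 on → node-17 on.
Gate 9: node-51 on → node-38 on.
node-17, node-23, and node-38 are on, so node-36 turns on (Gate 5).
node-38 and node-23 are on, so node-52 turns on (Gate 8).
Gate 2: node-36 and node-52 on → node-28 on.
node-28 is on, so node-20 turns on (Gate 12).

Yes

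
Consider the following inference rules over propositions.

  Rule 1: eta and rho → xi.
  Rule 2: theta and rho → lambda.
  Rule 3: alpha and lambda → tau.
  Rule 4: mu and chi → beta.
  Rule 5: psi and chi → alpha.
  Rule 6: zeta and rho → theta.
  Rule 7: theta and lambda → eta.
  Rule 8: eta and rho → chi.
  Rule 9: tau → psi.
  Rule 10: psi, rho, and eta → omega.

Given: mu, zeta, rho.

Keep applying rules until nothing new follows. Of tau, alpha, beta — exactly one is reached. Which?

From zeta and rho, Rule 6 gives theta.
theta and rho hold, so lambda follows (Rule 2).
theta and lambda hold, so eta follows (Rule 7).
From eta and rho, Rule 8 gives chi.
mu and chi hold, so beta follows (Rule 4).
tau would need alpha and lambda (Rule 3), but alpha is never established. alpha would need psi and chi (Rule 5), but psi is never established.

beta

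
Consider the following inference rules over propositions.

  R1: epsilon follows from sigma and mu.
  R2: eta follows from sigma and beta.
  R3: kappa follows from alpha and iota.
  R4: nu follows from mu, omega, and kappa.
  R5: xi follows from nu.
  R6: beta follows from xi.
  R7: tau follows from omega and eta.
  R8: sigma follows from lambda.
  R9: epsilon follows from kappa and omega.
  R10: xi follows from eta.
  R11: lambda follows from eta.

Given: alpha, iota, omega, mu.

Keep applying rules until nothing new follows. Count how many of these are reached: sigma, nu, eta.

1

alpha and iota hold, so kappa follows (R3).
mu, omega, and kappa hold, so nu follows (R4).
sigma would need lambda (R8), but lambda is never established.
nu: reached.
eta would need sigma and beta (R2), but sigma is never established.
Reached: nu — 1 of the 3.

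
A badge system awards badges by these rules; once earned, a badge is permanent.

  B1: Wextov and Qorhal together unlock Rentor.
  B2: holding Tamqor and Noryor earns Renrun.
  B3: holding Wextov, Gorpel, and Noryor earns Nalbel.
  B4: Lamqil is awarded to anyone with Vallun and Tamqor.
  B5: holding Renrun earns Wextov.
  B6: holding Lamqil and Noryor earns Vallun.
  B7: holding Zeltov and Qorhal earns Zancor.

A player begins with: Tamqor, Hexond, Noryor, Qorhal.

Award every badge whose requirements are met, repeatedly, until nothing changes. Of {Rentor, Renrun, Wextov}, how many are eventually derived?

With Tamqor and Noryor, Renrun is earned (B2).
With Renrun, Wextov is earned (B5).
With Wextov and Qorhal, Rentor is earned (B1).
Rentor: reached.
Renrun: reached.
Wextov: reached.
All 3 are reached.

3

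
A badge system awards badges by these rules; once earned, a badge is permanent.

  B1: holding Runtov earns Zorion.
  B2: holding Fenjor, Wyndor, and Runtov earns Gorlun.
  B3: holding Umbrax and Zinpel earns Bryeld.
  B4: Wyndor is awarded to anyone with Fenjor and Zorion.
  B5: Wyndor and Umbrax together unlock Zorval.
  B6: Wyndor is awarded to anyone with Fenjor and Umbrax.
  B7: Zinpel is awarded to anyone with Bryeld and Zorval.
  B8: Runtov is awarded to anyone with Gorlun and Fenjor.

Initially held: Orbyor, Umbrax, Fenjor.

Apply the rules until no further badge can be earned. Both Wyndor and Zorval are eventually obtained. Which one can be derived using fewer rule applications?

Wyndor

Wyndor: With Fenjor and Umbrax, Wyndor is earned (B6). [1 rule application]
Zorval: With Fenjor and Umbrax, Wyndor is earned (B6). With Wyndor and Umbrax, Zorval is earned (B5). [2 rule applications]
Wyndor needs fewer.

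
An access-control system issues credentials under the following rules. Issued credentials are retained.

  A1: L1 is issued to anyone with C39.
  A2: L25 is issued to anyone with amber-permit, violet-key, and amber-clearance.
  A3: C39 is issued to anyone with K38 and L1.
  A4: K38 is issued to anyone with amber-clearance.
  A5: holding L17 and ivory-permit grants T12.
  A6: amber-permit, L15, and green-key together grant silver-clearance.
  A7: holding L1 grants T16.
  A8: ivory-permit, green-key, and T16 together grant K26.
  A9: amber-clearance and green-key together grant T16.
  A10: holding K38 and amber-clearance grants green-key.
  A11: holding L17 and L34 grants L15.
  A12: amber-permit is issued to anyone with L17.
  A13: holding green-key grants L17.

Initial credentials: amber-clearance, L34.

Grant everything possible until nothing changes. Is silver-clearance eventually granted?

Holding amber-clearance grants K38 (A4).
Holding K38 and amber-clearance grants green-key (A10).
Holding green-key grants L17 (A13).
Holding L17 grants amber-permit (A12).
Holding L17 and L34 grants L15 (A11).
Holding amber-permit, L15, and green-key grants silver-clearance (A6).

Yes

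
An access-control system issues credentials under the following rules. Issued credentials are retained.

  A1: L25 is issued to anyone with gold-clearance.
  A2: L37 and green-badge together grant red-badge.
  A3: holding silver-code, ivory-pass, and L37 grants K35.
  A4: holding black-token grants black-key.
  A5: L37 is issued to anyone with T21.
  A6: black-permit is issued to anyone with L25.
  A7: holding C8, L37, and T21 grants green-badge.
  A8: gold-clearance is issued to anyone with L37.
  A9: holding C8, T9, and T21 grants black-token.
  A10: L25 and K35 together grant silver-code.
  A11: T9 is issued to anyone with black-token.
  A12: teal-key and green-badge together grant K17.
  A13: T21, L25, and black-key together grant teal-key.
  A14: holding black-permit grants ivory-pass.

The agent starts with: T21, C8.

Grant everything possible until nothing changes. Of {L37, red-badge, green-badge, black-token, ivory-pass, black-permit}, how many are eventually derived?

Holding T21 grants L37 (A5).
Holding C8, L37, and T21 grants green-badge (A7).
Holding L37 grants gold-clearance (A8).
Holding L37 and green-badge grants red-badge (A2).
Holding gold-clearance grants L25 (A1).
Holding L25 grants black-permit (A6).
Holding black-permit grants ivory-pass (A14).
L37: reached.
red-badge: reached.
green-badge: reached.
black-token would need C8, T9, and T21 (A9), but T9 is never granted.
ivory-pass: reached.
black-permit: reached.
Reached: L37, red-badge, green-badge, ivory-pass, and black-permit — 5 of the 6.

5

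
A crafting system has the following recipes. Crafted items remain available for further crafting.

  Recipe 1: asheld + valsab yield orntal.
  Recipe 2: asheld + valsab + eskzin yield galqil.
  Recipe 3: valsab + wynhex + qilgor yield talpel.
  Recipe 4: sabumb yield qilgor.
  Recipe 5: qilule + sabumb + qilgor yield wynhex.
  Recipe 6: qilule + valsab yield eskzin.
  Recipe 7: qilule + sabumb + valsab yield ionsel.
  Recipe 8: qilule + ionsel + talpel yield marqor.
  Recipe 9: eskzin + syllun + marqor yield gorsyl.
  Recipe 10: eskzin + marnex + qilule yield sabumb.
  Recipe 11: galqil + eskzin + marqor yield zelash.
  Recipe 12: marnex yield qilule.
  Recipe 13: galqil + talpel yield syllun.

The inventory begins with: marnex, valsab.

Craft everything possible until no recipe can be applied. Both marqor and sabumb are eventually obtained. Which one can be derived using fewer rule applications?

sabumb

sabumb: marnex → qilule (Recipe 12). Using Recipe 6, qilule and valsab make eskzin. Using Recipe 10, eskzin, marnex, and qilule make sabumb. [3 rule applications]
marqor: marnex → qilule (Recipe 12). Using Recipe 6, qilule and valsab make eskzin. Using Recipe 10, eskzin, marnex, and qilule make sabumb. Using Recipe 4, sabumb makes qilgor. qilule + sabumb + valsab → ionsel (Recipe 7). qilule + sabumb + qilgor → wynhex (Recipe 5). valsab + wynhex + qilgor → talpel (Recipe 3). qilule + ionsel + talpel → marqor (Recipe 8). [8 rule applications]
sabumb needs fewer.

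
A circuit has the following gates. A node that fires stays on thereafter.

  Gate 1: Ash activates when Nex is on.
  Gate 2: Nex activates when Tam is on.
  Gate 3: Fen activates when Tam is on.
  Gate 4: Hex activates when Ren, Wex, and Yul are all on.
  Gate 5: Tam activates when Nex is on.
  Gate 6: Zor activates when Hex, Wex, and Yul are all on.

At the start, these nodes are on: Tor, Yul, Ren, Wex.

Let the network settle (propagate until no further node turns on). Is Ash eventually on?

No

Ash would need Nex (Gate 1), but Nex never turns on.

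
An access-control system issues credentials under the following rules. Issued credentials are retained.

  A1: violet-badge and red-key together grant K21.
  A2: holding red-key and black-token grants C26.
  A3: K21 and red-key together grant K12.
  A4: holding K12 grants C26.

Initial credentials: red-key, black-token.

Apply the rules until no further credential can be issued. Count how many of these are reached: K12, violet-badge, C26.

Holding red-key and black-token grants C26 (A2).
K12 would need K21 and red-key (A3), but K21 is never granted.
No rule produces violet-badge, and it is not given.
C26: reached.
Reached: C26 — 1 of the 3.

1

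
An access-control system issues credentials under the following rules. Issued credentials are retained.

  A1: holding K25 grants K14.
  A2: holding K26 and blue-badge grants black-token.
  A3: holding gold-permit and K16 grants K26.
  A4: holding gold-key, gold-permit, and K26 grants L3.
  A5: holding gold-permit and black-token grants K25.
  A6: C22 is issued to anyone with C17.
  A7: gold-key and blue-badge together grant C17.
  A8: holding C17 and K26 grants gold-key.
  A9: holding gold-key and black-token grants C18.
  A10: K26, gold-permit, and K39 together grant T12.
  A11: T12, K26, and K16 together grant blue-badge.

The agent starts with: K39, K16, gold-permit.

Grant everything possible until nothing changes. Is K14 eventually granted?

Holding gold-permit and K16 grants K26 (A3).
Holding K26, gold-permit, and K39 grants T12 (A10).
Holding T12, K26, and K16 grants blue-badge (A11).
Holding K26 and blue-badge grants black-token (A2).
Holding gold-permit and black-token grants K25 (A5).
Holding K25 grants K14 (A1).

Yes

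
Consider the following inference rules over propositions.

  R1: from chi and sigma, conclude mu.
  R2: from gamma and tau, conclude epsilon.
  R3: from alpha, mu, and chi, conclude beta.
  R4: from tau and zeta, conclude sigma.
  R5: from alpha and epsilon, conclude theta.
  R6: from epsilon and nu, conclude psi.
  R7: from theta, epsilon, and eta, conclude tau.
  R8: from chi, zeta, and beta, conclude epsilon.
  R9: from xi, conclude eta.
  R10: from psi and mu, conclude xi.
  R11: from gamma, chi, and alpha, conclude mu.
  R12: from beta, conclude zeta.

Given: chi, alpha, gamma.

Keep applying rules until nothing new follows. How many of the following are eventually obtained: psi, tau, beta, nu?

1

From gamma, chi, and alpha, R11 gives mu.
alpha, mu, and chi hold, so beta follows (R3).
psi would need epsilon and nu (R6), but nu is never established.
tau would need theta, epsilon, and eta (R7), but eta is never established.
beta: reached.
No rule produces nu, and it is not given.
Reached: beta — 1 of the 4.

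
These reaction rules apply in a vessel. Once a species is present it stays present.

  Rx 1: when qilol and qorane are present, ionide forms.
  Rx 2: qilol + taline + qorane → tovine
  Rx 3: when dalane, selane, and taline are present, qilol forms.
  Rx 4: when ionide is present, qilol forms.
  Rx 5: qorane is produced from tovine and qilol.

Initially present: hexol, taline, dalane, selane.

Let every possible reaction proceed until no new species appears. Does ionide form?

ionide would need qilol and qorane (Rx 1), but qorane never forms.

No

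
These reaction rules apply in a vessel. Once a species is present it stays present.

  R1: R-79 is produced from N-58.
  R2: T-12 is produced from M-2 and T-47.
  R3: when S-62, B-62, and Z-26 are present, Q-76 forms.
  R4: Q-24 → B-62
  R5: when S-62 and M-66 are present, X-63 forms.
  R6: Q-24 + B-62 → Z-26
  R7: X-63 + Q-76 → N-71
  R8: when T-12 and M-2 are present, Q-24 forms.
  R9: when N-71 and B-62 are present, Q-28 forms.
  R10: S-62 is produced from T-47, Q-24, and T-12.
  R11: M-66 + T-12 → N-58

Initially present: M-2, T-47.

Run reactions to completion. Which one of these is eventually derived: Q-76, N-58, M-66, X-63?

Q-76

M-2 and T-47 present → T-12 forms (R2).
T-12 and M-2 present → Q-24 forms (R8).
T-47, Q-24, and T-12 present → S-62 forms (R10).
Q-24 present → B-62 forms (R4).
Q-24 and B-62 present → Z-26 forms (R6).
S-62, B-62, and Z-26 present → Q-76 forms (R3).
N-58 would need M-66 and T-12 (R11), but M-66 never forms. No rule produces M-66, and it is not given. X-63 would need S-62 and M-66 (R5), but M-66 never forms.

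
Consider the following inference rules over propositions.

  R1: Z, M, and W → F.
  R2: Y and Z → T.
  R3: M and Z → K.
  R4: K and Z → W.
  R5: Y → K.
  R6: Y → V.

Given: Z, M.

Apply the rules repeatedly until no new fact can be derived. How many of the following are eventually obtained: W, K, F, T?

3

From M and Z, R3 gives K.
K and Z hold, so W follows (R4).
Z, M, and W hold, so F follows (R1).
W: reached.
K: reached.
F: reached.
T would need Y and Z (R2), but Y is never established.
Reached: W, K, and F — 3 of the 4.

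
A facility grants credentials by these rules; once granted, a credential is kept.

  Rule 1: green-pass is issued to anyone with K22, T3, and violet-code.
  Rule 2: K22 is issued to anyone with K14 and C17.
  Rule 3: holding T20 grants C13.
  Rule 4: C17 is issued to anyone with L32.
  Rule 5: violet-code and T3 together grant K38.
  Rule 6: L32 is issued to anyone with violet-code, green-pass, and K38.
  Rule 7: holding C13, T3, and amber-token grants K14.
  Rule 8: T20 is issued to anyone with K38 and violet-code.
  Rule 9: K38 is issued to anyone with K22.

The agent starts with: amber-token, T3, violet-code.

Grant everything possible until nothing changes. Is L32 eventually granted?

No

L32 would need violet-code, green-pass, and K38 (Rule 6), but green-pass is never granted.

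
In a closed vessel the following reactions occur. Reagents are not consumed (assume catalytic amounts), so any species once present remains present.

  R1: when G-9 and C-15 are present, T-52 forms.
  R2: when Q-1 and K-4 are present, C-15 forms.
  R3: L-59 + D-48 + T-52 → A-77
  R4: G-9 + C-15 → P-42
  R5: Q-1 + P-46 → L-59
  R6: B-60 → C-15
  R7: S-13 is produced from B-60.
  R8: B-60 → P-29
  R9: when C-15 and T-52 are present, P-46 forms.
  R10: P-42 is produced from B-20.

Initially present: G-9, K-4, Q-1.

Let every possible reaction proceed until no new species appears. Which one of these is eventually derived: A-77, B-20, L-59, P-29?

Q-1 and K-4 present → C-15 forms (R2).
G-9 and C-15 present → T-52 forms (R1).
C-15 and T-52 present → P-46 forms (R9).
Q-1 and P-46 present → L-59 forms (R5).
P-29 would need B-60 (R8), but B-60 never forms. No rule produces B-20, and it is not given. A-77 would need L-59, D-48, and T-52 (R3), but D-48 never forms.

L-59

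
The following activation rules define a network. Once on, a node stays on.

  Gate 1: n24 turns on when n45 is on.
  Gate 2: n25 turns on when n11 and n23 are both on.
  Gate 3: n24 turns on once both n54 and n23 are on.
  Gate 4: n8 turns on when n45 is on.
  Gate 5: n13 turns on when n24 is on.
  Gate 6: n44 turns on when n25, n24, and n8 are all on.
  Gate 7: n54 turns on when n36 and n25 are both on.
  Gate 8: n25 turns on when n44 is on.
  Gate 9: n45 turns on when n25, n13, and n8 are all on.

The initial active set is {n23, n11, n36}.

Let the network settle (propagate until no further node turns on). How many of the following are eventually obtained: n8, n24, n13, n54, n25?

4

Gate 2: n11 and n23 on → n25 on.
Gate 7: n36 and n25 on → n54 on.
n54 and n23 are on, so n24 turns on (Gate 3).
Gate 5: n24 on → n13 on.
n8 would need n45 (Gate 4), but n45 never turns on.
n24: reached.
n13: reached.
n54: reached.
n25: reached.
Reached: n24, n13, n54, and n25 — 4 of the 5.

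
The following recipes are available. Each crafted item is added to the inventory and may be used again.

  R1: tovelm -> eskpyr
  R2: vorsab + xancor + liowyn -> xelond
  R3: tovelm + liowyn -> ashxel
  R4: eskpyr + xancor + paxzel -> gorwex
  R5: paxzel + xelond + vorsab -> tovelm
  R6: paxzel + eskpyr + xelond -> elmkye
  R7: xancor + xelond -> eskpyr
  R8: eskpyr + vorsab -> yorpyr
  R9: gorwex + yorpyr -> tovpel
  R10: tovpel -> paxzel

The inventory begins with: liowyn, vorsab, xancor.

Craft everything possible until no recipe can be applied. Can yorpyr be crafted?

Using R2, vorsab, xancor, and liowyn make xelond.
xancor + xelond -> eskpyr (R7).
eskpyr + vorsab -> yorpyr (R8).

Yes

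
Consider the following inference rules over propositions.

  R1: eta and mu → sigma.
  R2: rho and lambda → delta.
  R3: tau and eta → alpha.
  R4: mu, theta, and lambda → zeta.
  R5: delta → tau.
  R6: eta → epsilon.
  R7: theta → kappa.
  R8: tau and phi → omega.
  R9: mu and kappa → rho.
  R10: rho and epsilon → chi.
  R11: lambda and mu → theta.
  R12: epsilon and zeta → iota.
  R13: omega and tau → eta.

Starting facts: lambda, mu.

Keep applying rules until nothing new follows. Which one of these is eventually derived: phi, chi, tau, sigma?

From lambda and mu, R11 gives theta.
theta holds, so kappa follows (R7).
From mu and kappa, R9 gives rho.
From rho and lambda, R2 gives delta.
From delta, R5 gives tau.
chi would need rho and epsilon (R10), but epsilon is never established. sigma would need eta and mu (R1), but eta is never established. No rule produces phi, and it is not given.

tau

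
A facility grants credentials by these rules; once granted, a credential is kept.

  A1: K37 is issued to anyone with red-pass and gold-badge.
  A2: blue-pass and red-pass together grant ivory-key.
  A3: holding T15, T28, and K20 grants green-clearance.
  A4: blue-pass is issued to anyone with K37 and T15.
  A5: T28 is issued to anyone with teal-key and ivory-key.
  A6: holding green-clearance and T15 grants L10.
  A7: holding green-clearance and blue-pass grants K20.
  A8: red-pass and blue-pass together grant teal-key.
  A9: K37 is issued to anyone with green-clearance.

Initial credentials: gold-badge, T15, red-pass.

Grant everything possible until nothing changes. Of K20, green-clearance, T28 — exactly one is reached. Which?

T28

Holding red-pass and gold-badge grants K37 (A1).
Holding K37 and T15 grants blue-pass (A4).
Holding blue-pass and red-pass grants ivory-key (A2).
Holding red-pass and blue-pass grants teal-key (A8).
Holding teal-key and ivory-key grants T28 (A5).
K20 would need green-clearance and blue-pass (A7), but green-clearance is never granted. green-clearance would need T15, T28, and K20 (A3), but K20 is never granted.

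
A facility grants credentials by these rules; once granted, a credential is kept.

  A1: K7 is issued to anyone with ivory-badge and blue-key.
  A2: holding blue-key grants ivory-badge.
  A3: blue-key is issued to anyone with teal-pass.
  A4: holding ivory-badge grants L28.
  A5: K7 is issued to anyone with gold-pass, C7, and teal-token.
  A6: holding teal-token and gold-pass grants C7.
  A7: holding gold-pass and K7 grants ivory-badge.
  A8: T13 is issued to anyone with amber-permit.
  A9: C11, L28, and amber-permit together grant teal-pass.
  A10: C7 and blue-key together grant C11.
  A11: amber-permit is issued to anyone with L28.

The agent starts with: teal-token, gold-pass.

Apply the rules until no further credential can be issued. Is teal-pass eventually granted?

teal-pass would need C11, L28, and amber-permit (A9), but C11 is never granted.

No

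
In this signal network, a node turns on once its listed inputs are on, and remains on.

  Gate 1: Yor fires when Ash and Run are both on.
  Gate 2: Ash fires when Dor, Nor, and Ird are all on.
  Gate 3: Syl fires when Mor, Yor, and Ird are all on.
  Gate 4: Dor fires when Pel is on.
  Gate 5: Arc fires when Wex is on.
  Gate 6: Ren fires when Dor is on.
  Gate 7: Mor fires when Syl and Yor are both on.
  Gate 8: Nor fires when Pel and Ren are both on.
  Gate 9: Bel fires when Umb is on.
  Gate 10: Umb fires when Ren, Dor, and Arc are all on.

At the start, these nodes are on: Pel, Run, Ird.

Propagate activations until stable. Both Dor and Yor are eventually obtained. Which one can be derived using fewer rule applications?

Dor: Gate 4: Pel on → Dor on. [1 rule application]
Yor: Gate 4: Pel on → Dor on. Gate 6: Dor on → Ren on. Pel and Ren are on, so Nor fires (Gate 8). Dor, Nor, and Ird are on, so Ash fires (Gate 2). Gate 1: Ash and Run on → Yor on. [5 rule applications]
Dor needs fewer.

Dor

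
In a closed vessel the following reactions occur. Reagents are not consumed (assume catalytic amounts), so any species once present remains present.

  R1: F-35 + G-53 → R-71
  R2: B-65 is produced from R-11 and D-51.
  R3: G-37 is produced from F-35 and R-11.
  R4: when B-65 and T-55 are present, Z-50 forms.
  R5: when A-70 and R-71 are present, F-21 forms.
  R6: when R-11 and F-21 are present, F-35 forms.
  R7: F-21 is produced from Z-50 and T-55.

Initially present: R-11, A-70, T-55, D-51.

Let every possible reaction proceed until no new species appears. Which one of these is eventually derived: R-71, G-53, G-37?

G-37

R-11 and D-51 present → B-65 forms (R2).
B-65 and T-55 present → Z-50 forms (R4).
Z-50 and T-55 present → F-21 forms (R7).
R-11 and F-21 present → F-35 forms (R6).
F-35 and R-11 present → G-37 forms (R3).
R-71 would need F-35 and G-53 (R1), but G-53 never forms. No rule produces G-53, and it is not given.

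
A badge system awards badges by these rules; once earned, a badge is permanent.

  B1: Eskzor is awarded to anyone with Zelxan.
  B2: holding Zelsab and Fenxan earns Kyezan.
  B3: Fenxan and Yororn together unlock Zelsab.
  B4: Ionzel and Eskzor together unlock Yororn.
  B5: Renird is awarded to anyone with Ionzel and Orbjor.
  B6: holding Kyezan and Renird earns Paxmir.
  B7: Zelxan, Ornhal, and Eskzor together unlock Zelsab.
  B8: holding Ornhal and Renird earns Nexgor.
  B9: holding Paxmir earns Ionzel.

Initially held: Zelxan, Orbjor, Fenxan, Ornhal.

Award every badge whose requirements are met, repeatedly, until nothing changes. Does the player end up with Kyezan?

With Zelxan, Eskzor is earned (B1).
With Zelxan, Ornhal, and Eskzor, Zelsab is earned (B7).
With Zelsab and Fenxan, Kyezan is earned (B2).

Yes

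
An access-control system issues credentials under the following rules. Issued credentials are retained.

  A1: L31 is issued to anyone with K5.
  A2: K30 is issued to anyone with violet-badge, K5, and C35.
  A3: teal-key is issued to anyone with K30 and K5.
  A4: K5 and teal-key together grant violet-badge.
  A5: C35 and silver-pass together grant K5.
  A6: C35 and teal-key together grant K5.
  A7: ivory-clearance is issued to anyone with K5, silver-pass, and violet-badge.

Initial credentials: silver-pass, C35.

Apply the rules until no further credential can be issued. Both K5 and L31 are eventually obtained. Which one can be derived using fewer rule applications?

K5

K5: Holding C35 and silver-pass grants K5 (A5). [1 rule application]
L31: Holding C35 and silver-pass grants K5 (A5). Holding K5 grants L31 (A1). [2 rule applications]
K5 needs fewer.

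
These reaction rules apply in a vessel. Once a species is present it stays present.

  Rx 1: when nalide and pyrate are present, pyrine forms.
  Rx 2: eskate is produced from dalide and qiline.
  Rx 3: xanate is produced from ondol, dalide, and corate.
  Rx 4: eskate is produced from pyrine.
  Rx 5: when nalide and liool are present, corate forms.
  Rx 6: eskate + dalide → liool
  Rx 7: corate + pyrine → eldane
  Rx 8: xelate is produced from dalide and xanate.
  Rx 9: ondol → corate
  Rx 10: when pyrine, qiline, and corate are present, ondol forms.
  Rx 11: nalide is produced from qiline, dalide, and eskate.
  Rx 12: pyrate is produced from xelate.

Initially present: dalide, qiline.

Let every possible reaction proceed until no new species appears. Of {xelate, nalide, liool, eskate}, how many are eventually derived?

3

dalide and qiline present → eskate forms (Rx 2).
qiline, dalide, and eskate present → nalide forms (Rx 11).
eskate and dalide present → liool forms (Rx 6).
xelate would need dalide and xanate (Rx 8), but xanate never forms.
nalide: reached.
liool: reached.
eskate: reached.
Reached: nalide, liool, and eskate — 3 of the 4.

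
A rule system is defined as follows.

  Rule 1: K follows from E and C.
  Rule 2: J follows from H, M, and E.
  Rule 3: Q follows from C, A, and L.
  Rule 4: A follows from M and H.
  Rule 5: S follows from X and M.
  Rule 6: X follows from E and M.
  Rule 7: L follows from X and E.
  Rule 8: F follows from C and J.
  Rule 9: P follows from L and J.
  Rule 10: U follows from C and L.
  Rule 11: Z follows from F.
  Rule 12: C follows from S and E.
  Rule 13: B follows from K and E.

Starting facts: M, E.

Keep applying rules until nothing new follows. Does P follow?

P would need L and J (Rule 9), but J is never established.

No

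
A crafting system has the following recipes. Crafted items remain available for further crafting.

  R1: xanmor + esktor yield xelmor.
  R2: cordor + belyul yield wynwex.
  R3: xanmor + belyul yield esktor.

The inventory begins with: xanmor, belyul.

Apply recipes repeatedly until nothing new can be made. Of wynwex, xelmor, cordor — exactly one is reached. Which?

xelmor

Using R3, xanmor and belyul make esktor.
Using R1, xanmor and esktor make xelmor.
wynwex would need cordor and belyul (R2), but cordor is never obtained. No rule produces cordor, and it is not given.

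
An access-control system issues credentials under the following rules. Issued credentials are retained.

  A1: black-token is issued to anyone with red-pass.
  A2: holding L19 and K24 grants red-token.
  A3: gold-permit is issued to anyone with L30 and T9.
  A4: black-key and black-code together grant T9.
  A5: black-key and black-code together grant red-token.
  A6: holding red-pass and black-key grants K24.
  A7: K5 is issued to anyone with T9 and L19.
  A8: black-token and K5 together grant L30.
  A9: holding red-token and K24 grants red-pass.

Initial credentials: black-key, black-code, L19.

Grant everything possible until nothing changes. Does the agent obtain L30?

L30 would need black-token and K5 (A8), but black-token is never granted.

No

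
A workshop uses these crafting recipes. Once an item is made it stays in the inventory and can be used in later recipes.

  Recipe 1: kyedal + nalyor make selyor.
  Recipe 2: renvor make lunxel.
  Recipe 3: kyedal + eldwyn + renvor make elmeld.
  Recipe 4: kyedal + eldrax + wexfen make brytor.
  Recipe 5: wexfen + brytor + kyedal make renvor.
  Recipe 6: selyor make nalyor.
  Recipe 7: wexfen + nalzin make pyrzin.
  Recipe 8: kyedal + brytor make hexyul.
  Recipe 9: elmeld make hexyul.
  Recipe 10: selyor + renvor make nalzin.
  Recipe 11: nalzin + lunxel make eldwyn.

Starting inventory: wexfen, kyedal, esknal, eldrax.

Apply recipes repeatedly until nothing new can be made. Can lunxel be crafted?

Yes

Using Recipe 4, kyedal, eldrax, and wexfen make brytor.
Using Recipe 5, wexfen, brytor, and kyedal make renvor.
Using Recipe 2, renvor makes lunxel.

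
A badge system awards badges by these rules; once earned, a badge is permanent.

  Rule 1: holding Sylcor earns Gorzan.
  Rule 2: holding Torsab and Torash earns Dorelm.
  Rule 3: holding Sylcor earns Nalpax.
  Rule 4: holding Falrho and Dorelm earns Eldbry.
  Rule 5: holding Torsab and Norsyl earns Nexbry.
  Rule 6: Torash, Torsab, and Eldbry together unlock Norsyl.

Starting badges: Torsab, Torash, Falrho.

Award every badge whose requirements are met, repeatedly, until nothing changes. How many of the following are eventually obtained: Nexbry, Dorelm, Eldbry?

3

With Torsab and Torash, Dorelm is earned (Rule 2).
With Falrho and Dorelm, Eldbry is earned (Rule 4).
With Torash, Torsab, and Eldbry, Norsyl is earned (Rule 6).
With Torsab and Norsyl, Nexbry is earned (Rule 5).
Nexbry: reached.
Dorelm: reached.
Eldbry: reached.
All 3 are reached.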